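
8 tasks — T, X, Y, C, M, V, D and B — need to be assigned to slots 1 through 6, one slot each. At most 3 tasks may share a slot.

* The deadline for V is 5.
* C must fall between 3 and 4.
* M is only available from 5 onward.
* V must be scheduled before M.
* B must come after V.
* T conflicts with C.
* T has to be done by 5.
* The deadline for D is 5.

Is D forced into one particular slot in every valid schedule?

D can be 1 (e.g. M=5, D=1, V=1, C=3, T=1, Y=2, B=2, X=2) or 2 (e.g. Y=2; M=5; T=1; B=2; V=1; X=1; C=3; D=2).

No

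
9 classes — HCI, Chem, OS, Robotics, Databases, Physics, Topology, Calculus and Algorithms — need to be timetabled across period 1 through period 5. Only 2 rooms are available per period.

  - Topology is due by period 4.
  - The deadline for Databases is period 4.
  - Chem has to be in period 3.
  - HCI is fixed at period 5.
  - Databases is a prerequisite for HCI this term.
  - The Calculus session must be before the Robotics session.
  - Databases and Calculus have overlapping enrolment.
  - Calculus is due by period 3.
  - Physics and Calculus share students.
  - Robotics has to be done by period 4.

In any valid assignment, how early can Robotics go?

period 2

Precedence pushes Robotics to at least period 2; Robotics's own window allows nothing later than period 4.
Robotics at period 2 is achievable: Calculus -> period 1, Databases -> period 2, Topology -> period 1, Physics -> period 4, Chem -> period 3, HCI -> period 5, Algorithms -> period 4, OS -> period 3, Robotics -> period 2.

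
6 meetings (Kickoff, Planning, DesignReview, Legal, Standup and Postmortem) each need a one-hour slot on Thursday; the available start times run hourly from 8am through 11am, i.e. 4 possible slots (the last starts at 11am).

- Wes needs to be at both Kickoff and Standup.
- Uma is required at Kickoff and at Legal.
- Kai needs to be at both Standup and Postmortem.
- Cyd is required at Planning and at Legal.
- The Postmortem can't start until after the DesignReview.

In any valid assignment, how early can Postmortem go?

Precedence pushes Postmortem to at least 9am.
Postmortem at 9am is achievable: Planning -> 8am, Legal -> 9am, DesignReview -> 8am, Standup -> 10am, Kickoff -> 8am, Postmortem -> 9am.

9am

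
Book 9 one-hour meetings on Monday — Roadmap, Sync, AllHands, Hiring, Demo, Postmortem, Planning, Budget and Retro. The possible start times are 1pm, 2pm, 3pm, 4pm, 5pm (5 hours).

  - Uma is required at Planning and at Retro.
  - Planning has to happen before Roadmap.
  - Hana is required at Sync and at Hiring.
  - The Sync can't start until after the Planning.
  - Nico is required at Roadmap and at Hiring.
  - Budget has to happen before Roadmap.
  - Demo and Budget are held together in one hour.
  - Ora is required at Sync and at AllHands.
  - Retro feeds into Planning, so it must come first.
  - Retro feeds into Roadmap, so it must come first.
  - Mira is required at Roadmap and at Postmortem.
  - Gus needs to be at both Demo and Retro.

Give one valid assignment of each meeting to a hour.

Postmortem in 1pm, Budget in 2pm, Roadmap in 3pm, Demo in 2pm, Planning in 2pm, Retro in 1pm, AllHands in 1pm, Sync in 3pm, Hiring in 1pm

Checking: Retro(1pm) before Roadmap(3pm); Planning(2pm) before Sync(3pm); Retro(1pm) before Planning(2pm); Planning(2pm) before Roadmap(3pm); Budget(2pm) before Roadmap(3pm); Roadmap(3pm) != Postmortem(1pm); Planning(2pm) != Retro(1pm); Demo(2pm) != Retro(1pm); Sync(3pm) != AllHands(1pm); Sync(3pm) != Hiring(1pm); Roadmap(3pm) != Hiring(1pm); Demo = Budget = 2pm.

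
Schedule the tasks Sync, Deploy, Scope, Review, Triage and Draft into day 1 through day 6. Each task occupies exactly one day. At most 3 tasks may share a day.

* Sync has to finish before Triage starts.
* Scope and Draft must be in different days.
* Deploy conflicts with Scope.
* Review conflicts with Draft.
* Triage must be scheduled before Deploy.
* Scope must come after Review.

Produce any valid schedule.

Draft in day 3, Sync in day 1, Review in day 1, Scope in day 2, Triage in day 2, Deploy in day 3

Checking: Triage(day 2) before Deploy(day 3); Sync(day 1) before Triage(day 2); Review(day 1) before Scope(day 2); Deploy(day 3) != Scope(day 2); Review(day 1) != Draft(day 3); Scope(day 2) != Draft(day 3); max 2 per day (cap 3).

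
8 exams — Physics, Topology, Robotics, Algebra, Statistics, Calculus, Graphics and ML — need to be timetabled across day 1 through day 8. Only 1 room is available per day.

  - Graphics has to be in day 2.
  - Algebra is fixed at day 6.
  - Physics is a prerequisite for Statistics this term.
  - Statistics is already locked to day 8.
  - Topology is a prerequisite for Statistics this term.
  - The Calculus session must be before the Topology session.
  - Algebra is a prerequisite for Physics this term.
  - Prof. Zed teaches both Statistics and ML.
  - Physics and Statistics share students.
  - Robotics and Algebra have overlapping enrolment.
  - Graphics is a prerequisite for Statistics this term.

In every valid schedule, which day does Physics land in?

day 7

Algebra is fixed at day 6 and must come before Physics, so Physics is at least day 7.
Statistics is fixed at day 8 and must come after Physics, so Physics is at most day 7.
So Physics must be day 7.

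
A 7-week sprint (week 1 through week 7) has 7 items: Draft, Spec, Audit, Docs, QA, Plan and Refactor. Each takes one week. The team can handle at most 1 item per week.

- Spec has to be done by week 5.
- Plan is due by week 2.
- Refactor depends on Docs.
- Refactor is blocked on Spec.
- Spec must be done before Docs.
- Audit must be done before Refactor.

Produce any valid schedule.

QA -> week 7; Refactor -> week 5; Draft -> week 6; Spec -> week 2; Audit -> week 4; Docs -> week 3; Plan -> week 1

Checking: Audit(week 4) before Refactor(week 5); Docs(week 3) before Refactor(week 5); Spec(week 2) before Refactor(week 5); Spec(week 2) before Docs(week 3); Spec=week 2 in [week 1,week 5]; Plan=week 1 in [week 1,week 2]; max 1 per week (cap 1).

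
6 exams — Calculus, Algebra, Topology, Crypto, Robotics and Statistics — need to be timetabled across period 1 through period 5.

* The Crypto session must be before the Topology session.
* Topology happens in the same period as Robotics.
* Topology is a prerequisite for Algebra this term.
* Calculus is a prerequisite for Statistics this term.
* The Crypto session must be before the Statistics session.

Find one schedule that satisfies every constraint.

Robotics -> period 2, Statistics -> period 2, Calculus -> period 1, Algebra -> period 3, Crypto -> period 1, Topology -> period 2

Checking: Crypto(period 1) before Statistics(period 2); Calculus(period 1) before Statistics(period 2); Topology(period 2) before Algebra(period 3); Crypto(period 1) before Topology(period 2); Topology = Robotics = period 2.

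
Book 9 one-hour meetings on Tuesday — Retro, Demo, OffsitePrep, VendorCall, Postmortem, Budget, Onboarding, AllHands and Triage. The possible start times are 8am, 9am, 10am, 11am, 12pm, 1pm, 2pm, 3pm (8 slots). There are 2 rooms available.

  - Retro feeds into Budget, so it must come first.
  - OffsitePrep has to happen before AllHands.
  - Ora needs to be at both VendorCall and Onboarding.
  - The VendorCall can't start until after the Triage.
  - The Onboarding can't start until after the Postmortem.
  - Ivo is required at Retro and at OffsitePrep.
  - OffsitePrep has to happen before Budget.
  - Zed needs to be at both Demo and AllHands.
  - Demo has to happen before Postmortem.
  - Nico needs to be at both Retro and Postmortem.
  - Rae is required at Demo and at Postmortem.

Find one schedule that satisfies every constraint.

Onboarding -> 11am; VendorCall -> 10am; OffsitePrep -> 8am; Demo -> 8am; Budget -> 11am; Triage -> 9am; Postmortem -> 9am; AllHands -> 12pm; Retro -> 10am

Checking: Retro(10am) before Budget(11am); OffsitePrep(8am) before Budget(11am); Triage(9am) before VendorCall(10am); OffsitePrep(8am) before AllHands(12pm); Demo(8am) before Postmortem(9am); Postmortem(9am) before Onboarding(11am); Demo(8am) != Postmortem(9am); Demo(8am) != AllHands(12pm); Retro(10am) != Postmortem(9am); VendorCall(10am) != Onboarding(11am); Retro(10am) != OffsitePrep(8am); max 2 per slot (cap 2).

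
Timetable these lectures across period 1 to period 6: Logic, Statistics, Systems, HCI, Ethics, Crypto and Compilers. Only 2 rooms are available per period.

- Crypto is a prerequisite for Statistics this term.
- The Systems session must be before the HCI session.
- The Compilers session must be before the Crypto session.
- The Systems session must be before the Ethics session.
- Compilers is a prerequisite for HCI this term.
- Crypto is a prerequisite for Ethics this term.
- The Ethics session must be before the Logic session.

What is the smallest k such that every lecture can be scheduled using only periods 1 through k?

The precedence chain requires at least 4 distinct periods.
With at most 2 per period and 7 lectures, at least 4 periods are needed.
4 works (last occupied period: period 4): for example Logic=period 4, Statistics=period 3, HCI=period 2, Ethics=period 3, Crypto=period 2, Systems=period 1, Compilers=period 1.

4 periods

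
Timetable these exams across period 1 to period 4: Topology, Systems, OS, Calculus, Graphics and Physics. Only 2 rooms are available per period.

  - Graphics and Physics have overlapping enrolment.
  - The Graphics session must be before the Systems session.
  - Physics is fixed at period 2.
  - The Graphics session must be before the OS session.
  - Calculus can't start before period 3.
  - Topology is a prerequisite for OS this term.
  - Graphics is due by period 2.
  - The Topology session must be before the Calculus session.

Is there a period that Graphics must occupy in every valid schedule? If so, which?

Graphics's window is period 1–period 2.
Physics is fixed at period 2, and Graphics can't share a period with Physics.
So Graphics must be period 1.

period 1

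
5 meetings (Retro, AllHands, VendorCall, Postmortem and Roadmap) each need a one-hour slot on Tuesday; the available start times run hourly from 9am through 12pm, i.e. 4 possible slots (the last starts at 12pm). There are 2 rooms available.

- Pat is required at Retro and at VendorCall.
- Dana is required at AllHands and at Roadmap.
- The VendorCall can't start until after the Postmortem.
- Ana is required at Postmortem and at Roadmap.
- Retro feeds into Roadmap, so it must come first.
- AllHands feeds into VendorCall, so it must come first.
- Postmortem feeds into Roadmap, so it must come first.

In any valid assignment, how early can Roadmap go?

10am

Precedence pushes Roadmap to at least 10am.
Roadmap at 10am is achievable: Postmortem=9am, AllHands=11am, Roadmap=10am, VendorCall=12pm, Retro=9am.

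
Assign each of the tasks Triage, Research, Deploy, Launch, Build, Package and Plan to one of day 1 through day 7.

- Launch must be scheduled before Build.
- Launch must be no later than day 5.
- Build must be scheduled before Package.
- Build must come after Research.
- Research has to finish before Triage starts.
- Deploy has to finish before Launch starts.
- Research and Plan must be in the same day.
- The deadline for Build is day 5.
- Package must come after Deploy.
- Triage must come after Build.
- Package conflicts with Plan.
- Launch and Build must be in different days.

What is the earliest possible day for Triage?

day 4

Precedence pushes Triage to at least day 4.
Triage at day 4 is achievable: Build in day 3, Deploy in day 1, Triage in day 4, Plan in day 1, Package in day 4, Research in day 1, Launch in day 2.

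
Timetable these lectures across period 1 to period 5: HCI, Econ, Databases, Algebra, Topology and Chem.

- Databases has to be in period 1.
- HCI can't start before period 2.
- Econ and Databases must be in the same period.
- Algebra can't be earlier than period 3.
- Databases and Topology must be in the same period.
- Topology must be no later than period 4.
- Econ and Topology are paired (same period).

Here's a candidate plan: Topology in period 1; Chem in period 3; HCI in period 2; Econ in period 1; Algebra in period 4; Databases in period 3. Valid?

No — it violates: Econ and Databases must be in the same period

HCI can't start before period 2 — holds.
Econ and Topology are paired (same period) — holds.
Databases has to be in period 1 — violated.
Topology must be no later than period 4 — holds.
Databases and Topology must be in the same period — violated.
Econ and Databases must be in the same period — violated.
Algebra can't be earlier than period 3 — holds.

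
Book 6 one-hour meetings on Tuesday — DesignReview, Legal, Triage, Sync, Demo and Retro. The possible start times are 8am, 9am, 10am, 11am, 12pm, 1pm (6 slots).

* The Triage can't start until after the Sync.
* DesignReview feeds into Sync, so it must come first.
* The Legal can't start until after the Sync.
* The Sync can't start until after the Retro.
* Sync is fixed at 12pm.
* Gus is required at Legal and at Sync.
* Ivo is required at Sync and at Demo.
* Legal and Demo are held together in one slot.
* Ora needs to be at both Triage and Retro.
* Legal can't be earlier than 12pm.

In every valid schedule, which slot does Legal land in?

Legal's window is 12pm–1pm.
Sync is fixed at 12pm, and Legal can't share a slot with Sync.
So Legal must be 1pm.

1pm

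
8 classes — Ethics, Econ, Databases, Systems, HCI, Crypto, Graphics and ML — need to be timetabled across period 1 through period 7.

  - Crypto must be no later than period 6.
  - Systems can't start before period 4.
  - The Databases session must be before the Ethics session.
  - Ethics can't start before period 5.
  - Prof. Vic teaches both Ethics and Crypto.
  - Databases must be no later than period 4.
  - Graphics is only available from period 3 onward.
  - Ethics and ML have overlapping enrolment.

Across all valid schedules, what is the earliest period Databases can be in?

period 1

Databases's own window allows nothing later than period 4.
Databases at period 1 is achievable: Ethics in period 5; ML in period 1; Systems in period 4; Databases in period 1; Econ in period 1; Crypto in period 1; HCI in period 1; Graphics in period 3.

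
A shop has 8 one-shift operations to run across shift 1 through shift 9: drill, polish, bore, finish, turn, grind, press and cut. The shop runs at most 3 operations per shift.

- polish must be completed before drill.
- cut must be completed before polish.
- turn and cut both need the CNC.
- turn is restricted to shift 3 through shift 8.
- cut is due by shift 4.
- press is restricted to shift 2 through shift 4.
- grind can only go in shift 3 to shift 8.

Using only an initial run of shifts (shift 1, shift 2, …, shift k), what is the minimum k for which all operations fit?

The precedence chain requires at least 3 distinct shifts.
With at most 3 per shift and 8 operations, at least 3 shifts are needed.
3 works (last occupied shift: shift 3): for example press -> shift 2, grind -> shift 3, finish -> shift 1, polish -> shift 2, turn -> shift 3, bore -> shift 1, cut -> shift 1, drill -> shift 3.

3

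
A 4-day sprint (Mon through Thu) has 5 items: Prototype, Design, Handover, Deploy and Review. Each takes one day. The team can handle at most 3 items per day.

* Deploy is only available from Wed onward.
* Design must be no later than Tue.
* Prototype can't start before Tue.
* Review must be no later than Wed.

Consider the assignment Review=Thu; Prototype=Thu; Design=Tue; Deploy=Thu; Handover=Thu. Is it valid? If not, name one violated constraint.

Design must be no later than Tue — holds.
Review must be no later than Wed — violated.
Prototype can't start before Tue — holds.
The team can handle at most 3 items per day — violated.
Deploy is only available from Wed onward — holds.

No — it violates: Review must be no later than Wed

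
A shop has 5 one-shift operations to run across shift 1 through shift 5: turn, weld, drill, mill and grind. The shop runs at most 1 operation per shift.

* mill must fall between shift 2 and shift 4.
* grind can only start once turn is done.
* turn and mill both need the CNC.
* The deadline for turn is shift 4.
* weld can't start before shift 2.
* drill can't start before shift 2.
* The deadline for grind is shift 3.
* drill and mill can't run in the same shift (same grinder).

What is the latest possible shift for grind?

Precedence pushes grind to at least shift 2; grind's own window allows nothing later than shift 3.
grind at shift 3 is achievable: mill -> shift 2; drill -> shift 5; weld -> shift 4; grind -> shift 3; turn -> shift 1.

shift 3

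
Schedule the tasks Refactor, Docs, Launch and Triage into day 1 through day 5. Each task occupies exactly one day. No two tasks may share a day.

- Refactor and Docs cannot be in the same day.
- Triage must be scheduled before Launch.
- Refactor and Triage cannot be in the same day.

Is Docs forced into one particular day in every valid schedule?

Docs can be day 1 (e.g. Refactor in day 4, Docs in day 1, Triage in day 2, Launch in day 3) or day 2 (e.g. Triage=day 1, Launch=day 3, Refactor=day 4, Docs=day 2).

No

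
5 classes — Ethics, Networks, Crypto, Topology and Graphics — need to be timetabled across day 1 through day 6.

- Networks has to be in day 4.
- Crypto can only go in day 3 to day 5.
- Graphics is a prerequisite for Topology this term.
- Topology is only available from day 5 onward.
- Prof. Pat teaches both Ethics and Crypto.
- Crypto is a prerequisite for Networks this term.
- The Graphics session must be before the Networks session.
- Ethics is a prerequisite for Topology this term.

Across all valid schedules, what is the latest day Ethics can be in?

day 5

Downstream work caps Ethics at day 5.
Ethics at day 5 is achievable: Ethics=day 5, Graphics=day 1, Networks=day 4, Topology=day 6, Crypto=day 3.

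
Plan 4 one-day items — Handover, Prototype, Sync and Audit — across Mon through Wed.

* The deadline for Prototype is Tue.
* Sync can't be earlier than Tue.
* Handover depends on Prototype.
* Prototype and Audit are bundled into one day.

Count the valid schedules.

6

Splitting on Handover: it can be Tue (2), Wed (4). Listing each branch's schedules as (Prototype, Sync, Audit):
Handover=Tue: (Mon,Tue,Mon) (Mon,Wed,Mon) — 2.
Handover=Wed: (Mon,Tue,Mon) (Mon,Wed,Mon) (Tue,Tue,Tue) (Tue,Wed,Tue) — 4.
Summing: 2 + 4 = 6.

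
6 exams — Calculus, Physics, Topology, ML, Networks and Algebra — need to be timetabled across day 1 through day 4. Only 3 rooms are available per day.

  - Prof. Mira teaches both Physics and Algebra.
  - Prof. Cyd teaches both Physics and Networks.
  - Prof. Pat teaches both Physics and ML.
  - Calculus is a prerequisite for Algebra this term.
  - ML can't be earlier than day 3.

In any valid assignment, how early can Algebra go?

Precedence pushes Algebra to at least day 2.
Algebra at day 2 is achievable: Networks in day 2, Topology in day 1, Physics in day 1, Calculus in day 1, ML in day 3, Algebra in day 2.

day 2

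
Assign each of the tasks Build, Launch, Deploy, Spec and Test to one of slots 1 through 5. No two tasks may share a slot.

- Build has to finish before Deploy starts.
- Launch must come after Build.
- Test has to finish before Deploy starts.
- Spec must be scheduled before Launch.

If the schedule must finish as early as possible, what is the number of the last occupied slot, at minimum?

slot 5

The precedence chain requires at least 2 distinct slots.
With at most 1 per slot and 5 tasks, at least 5 slots are needed.
5 works (last occupied slot: 5): for example Build -> 1; Launch -> 3; Spec -> 2; Deploy -> 5; Test -> 4.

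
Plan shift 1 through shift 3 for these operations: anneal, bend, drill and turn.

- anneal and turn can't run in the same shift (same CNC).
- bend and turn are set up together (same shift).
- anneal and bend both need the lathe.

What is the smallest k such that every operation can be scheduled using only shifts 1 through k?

Could 1 shift be enough, i.e. nothing placed later than shift 1? No: bend can't share with anneal (shift 1) → nothing is left.
So 1 shift is not enough.
2 works (last occupied shift: shift 2): for example bend -> shift 2, turn -> shift 2, drill -> shift 1, anneal -> shift 1.

2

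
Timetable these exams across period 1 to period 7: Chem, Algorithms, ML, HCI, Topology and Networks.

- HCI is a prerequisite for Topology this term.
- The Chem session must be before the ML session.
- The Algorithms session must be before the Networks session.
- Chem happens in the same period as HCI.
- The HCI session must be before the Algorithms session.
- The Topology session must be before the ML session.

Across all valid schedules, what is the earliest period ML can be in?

period 3

Precedence pushes ML to at least period 3.
ML at period 3 is achievable: Algorithms=period 2; HCI=period 1; Chem=period 1; ML=period 3; Topology=period 2; Networks=period 3.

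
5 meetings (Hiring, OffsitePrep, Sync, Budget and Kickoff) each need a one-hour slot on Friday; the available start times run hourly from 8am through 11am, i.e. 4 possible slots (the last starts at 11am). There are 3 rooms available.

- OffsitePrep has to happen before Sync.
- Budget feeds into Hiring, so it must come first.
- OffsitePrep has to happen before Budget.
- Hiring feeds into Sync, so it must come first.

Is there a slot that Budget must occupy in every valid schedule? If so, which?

9am

Precedence pushes Budget to at least 9am; downstream work caps Budget at 9am.
So Budget is pinned to 9am.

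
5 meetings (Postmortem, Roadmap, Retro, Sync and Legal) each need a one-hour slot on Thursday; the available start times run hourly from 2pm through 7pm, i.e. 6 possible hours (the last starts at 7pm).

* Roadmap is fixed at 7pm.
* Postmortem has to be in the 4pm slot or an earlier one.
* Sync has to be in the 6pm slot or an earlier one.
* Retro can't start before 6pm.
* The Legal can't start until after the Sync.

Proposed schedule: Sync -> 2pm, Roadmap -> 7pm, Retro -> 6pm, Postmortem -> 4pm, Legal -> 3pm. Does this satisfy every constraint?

Valid

The Legal can't start until after the Sync — holds.
Retro can't start before 6pm — holds.
Postmortem has to be in the 4pm slot or an earlier one — holds.
Roadmap is fixed at 7pm — holds.
Sync has to be in the 6pm slot or an earlier one — holds.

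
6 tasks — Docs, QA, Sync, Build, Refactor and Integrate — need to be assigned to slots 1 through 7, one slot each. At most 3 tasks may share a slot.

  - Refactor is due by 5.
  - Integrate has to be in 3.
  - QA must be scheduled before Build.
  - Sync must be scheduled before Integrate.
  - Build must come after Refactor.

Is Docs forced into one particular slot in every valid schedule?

No

Docs can be 1 (e.g. Refactor in 1, Build in 2, Docs in 1, Integrate in 3, QA in 1, Sync in 2) or 2 (e.g. Sync in 1; Refactor in 1; QA in 1; Integrate in 3; Build in 2; Docs in 2).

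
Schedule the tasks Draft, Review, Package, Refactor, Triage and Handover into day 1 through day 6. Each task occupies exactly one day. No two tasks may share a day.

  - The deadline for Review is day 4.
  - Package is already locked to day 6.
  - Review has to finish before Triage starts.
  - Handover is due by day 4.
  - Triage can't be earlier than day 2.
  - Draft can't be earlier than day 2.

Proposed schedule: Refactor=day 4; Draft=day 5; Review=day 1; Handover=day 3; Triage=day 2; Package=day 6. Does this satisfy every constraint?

No two tasks may share a day — holds.
Triage can't be earlier than day 2 — holds.
The deadline for Review is day 4 — holds.
Draft can't be earlier than day 2 — holds.
Package is already locked to day 6 — holds.
Handover is due by day 4 — holds.
Review has to finish before Triage starts — holds.

Valid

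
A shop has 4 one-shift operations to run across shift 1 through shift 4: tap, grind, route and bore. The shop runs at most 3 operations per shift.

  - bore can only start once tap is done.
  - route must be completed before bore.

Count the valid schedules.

56

Splitting on tap: it can be shift 1 (24), shift 2 (20), shift 3 (12). Listing each branch's schedules as (grind, route, bore) by shift number:
tap=shift 1: (1,1,2) (1,1,3) (1,1,4) (1,2,3) (1,2,4) (1,3,4) (2,1,2) (2,1,3) (2,1,4) (2,2,3) (2,2,4) (2,3,4) (3,1,2) (3,1,3) (3,1,4) (3,2,3) (3,2,4) (3,3,4) (4,1,2) (4,1,3) (4,1,4) (4,2,3) (4,2,4) (4,3,4) — 24.
tap=shift 2: (1,1,3) (1,1,4) (1,2,3) (1,2,4) (1,3,4) (2,1,3) (2,1,4) (2,2,3) (2,2,4) (2,3,4) (3,1,3) (3,1,4) (3,2,3) (3,2,4) (3,3,4) (4,1,3) (4,1,4) (4,2,3) (4,2,4) (4,3,4) — 20.
tap=shift 3: (1,1,4) (1,2,4) (1,3,4) (2,1,4) (2,2,4) (2,3,4) (3,1,4) (3,2,4) (3,3,4) (4,1,4) (4,2,4) (4,3,4) — 12.
Summing: 24 + 20 + 12 = 56.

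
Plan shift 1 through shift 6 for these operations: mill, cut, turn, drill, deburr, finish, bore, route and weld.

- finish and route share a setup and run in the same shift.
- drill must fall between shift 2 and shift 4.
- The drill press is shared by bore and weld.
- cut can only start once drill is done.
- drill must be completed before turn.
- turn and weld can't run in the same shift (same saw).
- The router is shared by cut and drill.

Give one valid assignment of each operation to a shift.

cut=shift 3, deburr=shift 1, weld=shift 2, finish=shift 1, turn=shift 3, drill=shift 2, mill=shift 1, route=shift 1, bore=shift 1

Checking: drill(shift 2) before turn(shift 3); drill(shift 2) before cut(shift 3); turn(shift 3) != weld(shift 2); cut(shift 3) != drill(shift 2); bore(shift 1) != weld(shift 2); finish = route = shift 1; drill=shift 2 in [shift 2,shift 4].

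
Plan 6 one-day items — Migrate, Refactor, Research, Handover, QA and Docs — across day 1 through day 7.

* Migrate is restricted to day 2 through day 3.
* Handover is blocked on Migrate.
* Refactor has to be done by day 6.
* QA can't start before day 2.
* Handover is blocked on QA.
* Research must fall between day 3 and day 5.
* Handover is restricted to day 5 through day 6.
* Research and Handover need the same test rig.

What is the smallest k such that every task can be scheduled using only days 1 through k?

5 days

The precedence chain requires at least 2 distinct days.
Handover can't be placed before day 5, so the schedule must run through at least day 5.
5 works (last occupied day: day 5): for example Research in day 3, Migrate in day 2, Docs in day 1, Refactor in day 1, QA in day 2, Handover in day 5.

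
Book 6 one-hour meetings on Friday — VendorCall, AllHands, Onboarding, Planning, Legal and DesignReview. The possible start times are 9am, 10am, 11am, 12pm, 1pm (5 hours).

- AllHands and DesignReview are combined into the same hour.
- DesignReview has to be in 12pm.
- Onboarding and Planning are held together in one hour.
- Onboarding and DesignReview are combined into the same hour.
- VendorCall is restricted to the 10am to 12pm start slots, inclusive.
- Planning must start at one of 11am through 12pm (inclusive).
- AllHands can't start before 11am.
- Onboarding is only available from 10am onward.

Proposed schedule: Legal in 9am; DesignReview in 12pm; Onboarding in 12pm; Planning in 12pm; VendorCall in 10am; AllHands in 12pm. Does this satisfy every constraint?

Yes, all constraints hold

Onboarding is only available from 10am onward — holds.
AllHands and DesignReview are combined into the same hour — holds.
DesignReview has to be in 12pm — holds.
AllHands can't start before 11am — holds.
VendorCall is restricted to the 10am to 12pm start slots, inclusive — holds.
Onboarding and DesignReview are combined into the same hour — holds.
Planning must start at one of 11am through 12pm (inclusive) — holds.
Onboarding and Planning are held together in one hour — holds.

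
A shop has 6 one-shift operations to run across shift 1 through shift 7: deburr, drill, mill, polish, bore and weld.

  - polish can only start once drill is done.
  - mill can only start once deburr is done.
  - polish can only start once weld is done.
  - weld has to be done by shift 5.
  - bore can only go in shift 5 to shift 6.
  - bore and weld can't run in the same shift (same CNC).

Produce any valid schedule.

drill=shift 1; deburr=shift 1; mill=shift 2; polish=shift 2; bore=shift 5; weld=shift 1

Checking: weld(shift 1) before polish(shift 2); deburr(shift 1) before mill(shift 2); drill(shift 1) before polish(shift 2); bore(shift 5) != weld(shift 1); weld=shift 1 in [shift 1,shift 5]; bore=shift 5 in [shift 5,shift 6].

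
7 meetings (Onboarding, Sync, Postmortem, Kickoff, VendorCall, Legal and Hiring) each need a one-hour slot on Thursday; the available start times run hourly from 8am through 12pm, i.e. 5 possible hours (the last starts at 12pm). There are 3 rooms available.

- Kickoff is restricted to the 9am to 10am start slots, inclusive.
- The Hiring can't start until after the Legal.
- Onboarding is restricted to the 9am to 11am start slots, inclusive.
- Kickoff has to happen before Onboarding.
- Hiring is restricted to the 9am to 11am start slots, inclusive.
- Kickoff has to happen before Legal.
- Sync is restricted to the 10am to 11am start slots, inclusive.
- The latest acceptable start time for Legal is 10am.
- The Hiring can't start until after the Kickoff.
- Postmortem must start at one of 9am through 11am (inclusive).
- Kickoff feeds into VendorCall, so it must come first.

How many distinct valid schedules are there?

Splitting on Onboarding: it can be 10am (11), 11am (11). Listing each branch's schedules as (Sync, Postmortem, Kickoff, VendorCall, Legal, Hiring):
Onboarding=10am: (10am,9am,9am,11am,10am,11am) (10am,9am,9am,12pm,10am,11am) (10am,11am,9am,11am,10am,11am) (10am,11am,9am,12pm,10am,11am) (11am,9am,9am,10am,10am,11am) (11am,9am,9am,11am,10am,11am) (11am,9am,9am,12pm,10am,11am) (11am,10am,9am,11am,10am,11am) (11am,10am,9am,12pm,10am,11am) (11am,11am,9am,10am,10am,11am) (11am,11am,9am,12pm,10am,11am) — 11.
Onboarding=11am: (10am,9am,9am,10am,10am,11am) (10am,9am,9am,11am,10am,11am) (10am,9am,9am,12pm,10am,11am) (10am,10am,9am,11am,10am,11am) (10am,10am,9am,12pm,10am,11am) (10am,11am,9am,10am,10am,11am) (10am,11am,9am,12pm,10am,11am) (11am,9am,9am,10am,10am,11am) (11am,9am,9am,12pm,10am,11am) (11am,10am,9am,10am,10am,11am) (11am,10am,9am,12pm,10am,11am) — 11.
Summing: 11 + 11 = 22.

22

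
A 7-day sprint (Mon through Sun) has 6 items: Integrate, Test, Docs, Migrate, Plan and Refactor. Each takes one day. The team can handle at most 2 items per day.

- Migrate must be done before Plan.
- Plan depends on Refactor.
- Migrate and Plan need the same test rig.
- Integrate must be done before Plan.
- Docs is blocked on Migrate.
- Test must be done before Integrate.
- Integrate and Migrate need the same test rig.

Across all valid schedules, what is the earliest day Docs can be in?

Precedence pushes Docs to at least Tue.
Docs at Tue is achievable: Test=Mon, Integrate=Tue, Refactor=Wed, Docs=Tue, Plan=Thu, Migrate=Mon.

Tue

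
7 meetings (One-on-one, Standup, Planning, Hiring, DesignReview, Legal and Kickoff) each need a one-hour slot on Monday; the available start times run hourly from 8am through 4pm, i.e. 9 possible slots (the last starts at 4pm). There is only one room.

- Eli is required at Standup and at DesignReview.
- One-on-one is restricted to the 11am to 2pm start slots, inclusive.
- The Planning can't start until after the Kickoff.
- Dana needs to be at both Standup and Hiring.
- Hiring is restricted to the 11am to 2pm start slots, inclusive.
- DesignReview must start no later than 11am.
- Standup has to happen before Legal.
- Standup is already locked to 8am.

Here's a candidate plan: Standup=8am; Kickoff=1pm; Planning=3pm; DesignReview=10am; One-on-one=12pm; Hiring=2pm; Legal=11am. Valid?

Hiring is restricted to the 11am to 2pm start slots, inclusive — holds.
One-on-one is restricted to the 11am to 2pm start slots, inclusive — holds.
There is only one room — holds.
Standup is already locked to 8am — holds.
Dana needs to be at both Standup and Hiring — holds.
The Planning can't start until after the Kickoff — holds.
DesignReview must start no later than 11am — holds.
Standup has to happen before Legal — holds.
Eli is required at Standup and at DesignReview — holds.

Yes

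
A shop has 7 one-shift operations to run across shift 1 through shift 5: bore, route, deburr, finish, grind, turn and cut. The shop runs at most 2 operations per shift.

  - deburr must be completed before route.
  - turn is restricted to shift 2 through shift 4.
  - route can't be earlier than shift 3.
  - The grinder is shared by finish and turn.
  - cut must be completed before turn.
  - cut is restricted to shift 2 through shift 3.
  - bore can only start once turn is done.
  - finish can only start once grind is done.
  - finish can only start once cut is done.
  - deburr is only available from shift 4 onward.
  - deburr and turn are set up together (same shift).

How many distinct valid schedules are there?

2

Enumerating: turn in shift 4, deburr in shift 4, route in shift 5, bore in shift 5, cut in shift 2, grind in shift 1, finish in shift 3 | deburr -> shift 4; turn -> shift 4; cut -> shift 2; finish -> shift 3; bore -> shift 5; grind -> shift 2; route -> shift 5.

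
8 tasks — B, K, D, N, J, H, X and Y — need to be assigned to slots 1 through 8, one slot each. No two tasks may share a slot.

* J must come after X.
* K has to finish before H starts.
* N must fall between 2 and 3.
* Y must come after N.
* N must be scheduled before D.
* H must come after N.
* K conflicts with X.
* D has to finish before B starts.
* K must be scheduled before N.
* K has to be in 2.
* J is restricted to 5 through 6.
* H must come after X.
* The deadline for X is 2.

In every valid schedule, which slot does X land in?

X's window is 1–2.
K is fixed at 2, and X can't share a slot with K.
So X must be 1.

1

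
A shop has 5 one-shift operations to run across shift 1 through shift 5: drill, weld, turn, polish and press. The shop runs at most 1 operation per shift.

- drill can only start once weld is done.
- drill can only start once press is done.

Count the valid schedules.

Splitting on drill: it can be shift 3 (4), shift 4 (12), shift 5 (24). Listing each branch's schedules as (weld, turn, polish, press) by shift number:
drill=shift 3: (1,4,5,2) (1,5,4,2) (2,4,5,1) (2,5,4,1) — 4.
drill=shift 4: (1,2,5,3) (1,3,5,2) (1,5,2,3) (1,5,3,2) (2,1,5,3) (2,3,5,1) (2,5,1,3) (2,5,3,1) (3,1,5,2) (3,2,5,1) (3,5,1,2) (3,5,2,1) — 12.
drill=shift 5: (1,2,3,4) (1,2,4,3) (1,3,2,4) (1,3,4,2) (1,4,2,3) (1,4,3,2) (2,1,3,4) (2,1,4,3) (2,3,1,4) (2,3,4,1) (2,4,1,3) (2,4,3,1) (3,1,2,4) (3,1,4,2) (3,2,1,4) (3,2,4,1) (3,4,1,2) (3,4,2,1) (4,1,2,3) (4,1,3,2) (4,2,1,3) (4,2,3,1) (4,3,1,2) (4,3,2,1) — 24.
Summing: 4 + 12 + 24 = 40.

40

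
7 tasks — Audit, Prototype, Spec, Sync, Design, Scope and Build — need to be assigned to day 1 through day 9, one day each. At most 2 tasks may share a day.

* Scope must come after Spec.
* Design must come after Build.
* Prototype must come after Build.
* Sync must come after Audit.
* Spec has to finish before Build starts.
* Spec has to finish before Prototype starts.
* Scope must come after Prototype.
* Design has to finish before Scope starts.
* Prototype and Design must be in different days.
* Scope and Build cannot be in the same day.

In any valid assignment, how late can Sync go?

Precedence pushes Sync to at least day 2.
Sync at day 9 is achievable: Prototype=day 3, Scope=day 5, Design=day 4, Audit=day 1, Spec=day 1, Build=day 2, Sync=day 9.

day 9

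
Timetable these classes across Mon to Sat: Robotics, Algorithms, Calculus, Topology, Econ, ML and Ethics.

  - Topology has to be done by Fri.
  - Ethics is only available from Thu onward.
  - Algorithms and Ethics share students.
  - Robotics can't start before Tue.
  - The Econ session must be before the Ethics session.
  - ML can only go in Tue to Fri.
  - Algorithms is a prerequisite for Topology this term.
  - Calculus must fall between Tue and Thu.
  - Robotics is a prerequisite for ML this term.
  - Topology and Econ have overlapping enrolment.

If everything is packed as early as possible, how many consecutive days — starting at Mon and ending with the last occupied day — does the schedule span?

The precedence chain requires at least 2 distinct days.
Ethics can't be placed before Thu — that is day 4 counting from Mon — so the schedule must run through at least 4 days.
4 works (last occupied day: Thu): for example Econ=Mon; Robotics=Tue; Ethics=Thu; ML=Wed; Algorithms=Mon; Calculus=Tue; Topology=Tue.

4 days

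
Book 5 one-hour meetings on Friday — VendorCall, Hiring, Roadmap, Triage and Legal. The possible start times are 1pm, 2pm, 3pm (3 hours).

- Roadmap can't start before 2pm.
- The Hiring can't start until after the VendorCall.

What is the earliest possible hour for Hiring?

Precedence pushes Hiring to at least 2pm.
Hiring at 2pm is achievable: Triage=1pm; VendorCall=1pm; Legal=1pm; Roadmap=2pm; Hiring=2pm.

2pm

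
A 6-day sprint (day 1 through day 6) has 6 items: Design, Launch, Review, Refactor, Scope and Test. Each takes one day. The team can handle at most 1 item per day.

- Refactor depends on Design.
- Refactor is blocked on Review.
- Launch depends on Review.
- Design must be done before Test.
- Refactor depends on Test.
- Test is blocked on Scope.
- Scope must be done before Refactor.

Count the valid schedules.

28

Splitting on Design: it can be day 1 (9), day 2 (9), day 3 (7), day 4 (3). Listing each branch's schedules as (Launch, Review, Refactor, Scope, Test) by day number:
Design=day 1: (3,2,6,4,5) (4,2,6,3,5) (4,3,6,2,5) (5,2,6,3,4) (5,3,6,2,4) (5,4,6,2,3) (6,2,5,3,4) (6,3,5,2,4) (6,4,5,2,3) — 9.
Design=day 2: (3,1,6,4,5) (4,1,6,3,5) (4,3,6,1,5) (5,1,6,3,4) (5,3,6,1,4) (5,4,6,1,3) (6,1,5,3,4) (6,3,5,1,4) (6,4,5,1,3) — 9.
Design=day 3: (2,1,6,4,5) (4,1,6,2,5) (4,2,6,1,5) (5,1,6,2,4) (5,2,6,1,4) (6,1,5,2,4) (6,2,5,1,4) — 7.
Design=day 4: (2,1,6,3,5) (3,1,6,2,5) (3,2,6,1,5) — 3.
Summing: 9 + 9 + 7 + 3 = 28.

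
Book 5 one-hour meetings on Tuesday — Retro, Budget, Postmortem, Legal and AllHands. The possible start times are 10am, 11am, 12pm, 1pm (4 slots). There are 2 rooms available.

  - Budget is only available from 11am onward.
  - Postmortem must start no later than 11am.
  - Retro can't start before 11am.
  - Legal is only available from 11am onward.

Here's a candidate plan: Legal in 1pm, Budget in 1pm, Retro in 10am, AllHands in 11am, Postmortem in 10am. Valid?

No. Retro can't start before 11am is not satisfied.

Postmortem must start no later than 11am — holds.
There are 2 rooms available — holds.
Legal is only available from 11am onward — holds.
Retro can't start before 11am — violated.
Budget is only available from 11am onward — holds.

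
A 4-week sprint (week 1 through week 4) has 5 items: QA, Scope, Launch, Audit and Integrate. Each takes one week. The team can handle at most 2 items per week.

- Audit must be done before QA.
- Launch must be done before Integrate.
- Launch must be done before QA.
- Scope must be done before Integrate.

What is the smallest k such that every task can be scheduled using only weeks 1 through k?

3

The precedence chain requires at least 2 distinct weeks.
With at most 2 per week and 5 tasks, at least 3 weeks are needed.
3 works (last occupied week: week 3): for example Scope=week 2, QA=week 2, Audit=week 1, Integrate=week 3, Launch=week 1.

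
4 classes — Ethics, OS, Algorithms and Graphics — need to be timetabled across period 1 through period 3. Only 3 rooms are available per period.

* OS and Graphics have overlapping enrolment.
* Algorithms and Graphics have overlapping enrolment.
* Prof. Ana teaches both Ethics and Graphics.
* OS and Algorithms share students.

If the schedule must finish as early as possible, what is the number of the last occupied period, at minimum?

With at most 3 per period and 4 classes, at least 2 periods are needed.
Could 2 periods be enough, i.e. nothing placed later than period 2? No: OS, Algorithms and Graphics must all be in different periods (OS/Algorithms can't share; OS/Graphics can't share; Algorithms/Graphics can't share), but only 2 periods are available: 3 classes can't fit in 2 distinct periods.
So 2 periods is not enough.
3 works (last occupied period: period 3): for example Graphics=period 3; Algorithms=period 2; OS=period 1; Ethics=period 1.

period 3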